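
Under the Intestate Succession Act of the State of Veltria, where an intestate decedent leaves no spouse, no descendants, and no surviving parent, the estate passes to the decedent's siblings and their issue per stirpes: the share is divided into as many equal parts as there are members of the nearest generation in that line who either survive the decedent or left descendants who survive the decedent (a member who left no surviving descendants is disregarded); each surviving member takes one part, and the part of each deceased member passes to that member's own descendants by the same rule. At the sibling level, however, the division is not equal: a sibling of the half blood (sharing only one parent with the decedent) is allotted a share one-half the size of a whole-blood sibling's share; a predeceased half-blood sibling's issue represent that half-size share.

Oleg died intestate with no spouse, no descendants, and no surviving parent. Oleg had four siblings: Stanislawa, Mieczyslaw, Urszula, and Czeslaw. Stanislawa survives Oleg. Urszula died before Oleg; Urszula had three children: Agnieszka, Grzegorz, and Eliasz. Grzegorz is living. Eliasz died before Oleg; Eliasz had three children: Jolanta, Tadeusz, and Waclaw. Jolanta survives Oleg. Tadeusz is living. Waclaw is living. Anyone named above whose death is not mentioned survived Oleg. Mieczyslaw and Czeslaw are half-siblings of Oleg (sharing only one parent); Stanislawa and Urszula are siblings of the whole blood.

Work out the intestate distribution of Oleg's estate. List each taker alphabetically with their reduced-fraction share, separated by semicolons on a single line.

No spouse, descendants, or parent survives, so the estate passes to Oleg's siblings per stirpes.
Half-blood siblings count for one-half the weight of whole-blood siblings at the initial division.
Dividing 1 in proportion to weights (total weight 3): Stanislawa (weight 1) → 1/3; Mieczyslaw (weight 1/2) → 1/6; Urszula (weight 1) → 1/3; Czeslaw (weight 1/2) → 1/6.
Stanislawa is living and takes 1/3.
Mieczyslaw is living and takes 1/6.
Urszula predeceased; the 1/3 allotted to Urszula's branch passes to Urszula's issue by representation.
The 1/3 is divided into 3 equal shares of 1/9 among Agnieszka, Grzegorz, Eliasz.
Agnieszka is living and takes 1/9.
Grzegorz is living and takes 1/9.
Eliasz predeceased; the 1/9 allotted to Eliasz's branch passes to Eliasz's issue by representation.
The 1/9 is divided into 3 equal shares of 1/27 among Jolanta, Tadeusz, Waclaw.
Jolanta is living and takes 1/27.
Tadeusz is living and takes 1/27.
Waclaw is living and takes 1/27.
Czeslaw is living and takes 1/6.

Agnieszka 1/9; Czeslaw 1/6; Grzegorz 1/9; Jolanta 1/27; Mieczyslaw 1/6; Stanislawa 1/3; Tadeusz 1/27; Waclaw 1/27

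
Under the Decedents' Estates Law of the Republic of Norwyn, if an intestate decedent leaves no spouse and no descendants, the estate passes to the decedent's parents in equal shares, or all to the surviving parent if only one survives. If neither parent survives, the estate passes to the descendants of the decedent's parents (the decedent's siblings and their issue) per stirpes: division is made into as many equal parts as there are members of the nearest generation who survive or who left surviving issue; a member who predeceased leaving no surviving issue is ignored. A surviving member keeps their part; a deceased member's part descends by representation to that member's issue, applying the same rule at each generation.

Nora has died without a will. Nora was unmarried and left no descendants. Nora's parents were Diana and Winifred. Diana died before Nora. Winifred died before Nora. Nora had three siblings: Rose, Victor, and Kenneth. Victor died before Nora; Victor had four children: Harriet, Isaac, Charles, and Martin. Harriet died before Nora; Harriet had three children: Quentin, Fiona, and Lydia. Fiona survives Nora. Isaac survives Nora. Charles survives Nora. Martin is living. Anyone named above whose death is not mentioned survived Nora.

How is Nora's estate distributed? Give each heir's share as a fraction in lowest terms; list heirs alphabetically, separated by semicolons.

Neither parent survives and there are no descendants, so the estate passes to Nora's siblings and their issue per stirpes.
The estate is divided into 3 equal shares of 1/3 among Rose, Victor, Kenneth.
Rose is living and takes 1/3.
Victor predeceased; the 1/3 allotted to Victor's branch passes to Victor's issue by representation.
The 1/3 is divided into 4 equal shares of 1/12 among Harriet, Isaac, Charles, Martin.
Harriet predeceased; the 1/12 allotted to Harriet's branch passes to Harriet's issue by representation.
The 1/12 is divided into 3 equal shares of 1/36 among Quentin, Fiona, Lydia.
Quentin is living and takes 1/36.
Fiona is living and takes 1/36.
Lydia is living and takes 1/36.
Isaac is living and takes 1/12.
Charles is living and takes 1/12.
Martin is living and takes 1/12.
Kenneth is living and takes 1/3.

Charles 1/12; Fiona 1/36; Isaac 1/12; Kenneth 1/3; Lydia 1/36; Martin 1/12; Quentin 1/36; Rose 1/3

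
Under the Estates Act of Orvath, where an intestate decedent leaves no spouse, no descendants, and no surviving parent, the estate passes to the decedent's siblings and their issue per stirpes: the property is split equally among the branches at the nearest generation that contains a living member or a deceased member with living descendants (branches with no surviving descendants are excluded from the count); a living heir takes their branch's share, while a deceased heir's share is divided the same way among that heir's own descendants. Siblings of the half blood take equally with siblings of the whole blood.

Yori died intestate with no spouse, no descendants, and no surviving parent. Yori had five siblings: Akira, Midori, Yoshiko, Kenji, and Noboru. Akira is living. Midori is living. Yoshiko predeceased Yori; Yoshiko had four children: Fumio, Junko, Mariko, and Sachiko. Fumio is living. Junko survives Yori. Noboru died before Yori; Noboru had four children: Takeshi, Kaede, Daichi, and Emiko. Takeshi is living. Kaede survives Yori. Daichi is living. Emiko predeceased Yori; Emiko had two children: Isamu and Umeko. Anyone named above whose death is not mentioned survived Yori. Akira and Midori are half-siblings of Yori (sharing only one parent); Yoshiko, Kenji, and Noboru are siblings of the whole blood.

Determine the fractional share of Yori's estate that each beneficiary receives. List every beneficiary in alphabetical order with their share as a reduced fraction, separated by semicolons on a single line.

No spouse, descendants, or parent survives, so the estate passes to Yori's siblings per stirpes.
Half-blood and whole-blood siblings take equally under the stated rule.
The estate is divided into 5 equal shares of 1/5 among Akira, Midori, Yoshiko, Kenji, Noboru.
Akira is living and takes 1/5.
Midori is living and takes 1/5.
Yoshiko predeceased; the 1/5 allotted to Yoshiko's branch passes to Yoshiko's issue by representation.
The 1/5 is divided into 4 equal shares of 1/20 among Fumio, Junko, Mariko, Sachiko.
Fumio is living and takes 1/20.
Junko is living and takes 1/20.
Mariko is living and takes 1/20.
Sachiko is living and takes 1/20.
Kenji is living and takes 1/5.
Noboru predeceased; the 1/5 allotted to Noboru's branch passes to Noboru's issue by representation.
The 1/5 is divided into 4 equal shares of 1/20 among Takeshi, Kaede, Daichi, Emiko.
Takeshi is living and takes 1/20.
Kaede is living and takes 1/20.
Daichi is living and takes 1/20.
Emiko predeceased; the 1/20 allotted to Emiko's branch passes to Emiko's issue by representation.
The 1/20 is divided into 2 equal shares of 1/40 among Isamu, Umeko.
Isamu is living and takes 1/40.
Umeko is living and takes 1/40.

Akira 1/5; Daichi 1/20; Fumio 1/20; Isamu 1/40; Junko 1/20; Kaede 1/20; Kenji 1/5; Mariko 1/20; Midori 1/5; Sachiko 1/20; Takeshi 1/20; Umeko 1/40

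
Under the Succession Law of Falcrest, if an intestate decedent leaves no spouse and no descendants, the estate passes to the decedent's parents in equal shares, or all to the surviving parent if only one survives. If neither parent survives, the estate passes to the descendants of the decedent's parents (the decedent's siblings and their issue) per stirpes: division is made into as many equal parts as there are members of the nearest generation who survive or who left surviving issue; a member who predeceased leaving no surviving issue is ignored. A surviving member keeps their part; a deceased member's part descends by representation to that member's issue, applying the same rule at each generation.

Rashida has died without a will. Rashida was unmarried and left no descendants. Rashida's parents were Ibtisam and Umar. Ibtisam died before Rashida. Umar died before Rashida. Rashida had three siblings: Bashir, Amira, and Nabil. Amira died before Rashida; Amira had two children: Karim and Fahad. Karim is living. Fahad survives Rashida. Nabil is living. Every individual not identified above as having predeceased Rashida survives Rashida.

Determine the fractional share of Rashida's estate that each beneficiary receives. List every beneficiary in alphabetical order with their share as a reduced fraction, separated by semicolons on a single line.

Bashir 1/3; Fahad 1/6; Karim 1/6; Nabil 1/3

Neither parent survives and there are no descendants, so the estate passes to Rashida's siblings and their issue per stirpes.
The estate is divided into 3 equal shares of 1/3 among Bashir, Amira, Nabil.
Bashir is living and takes 1/3.
Amira predeceased; the 1/3 allotted to Amira's branch passes to Amira's issue by representation.
The 1/3 is divided into 2 equal shares of 1/6 among Karim, Fahad.
Karim is living and takes 1/6.
Fahad is living and takes 1/6.
Nabil is living and takes 1/3.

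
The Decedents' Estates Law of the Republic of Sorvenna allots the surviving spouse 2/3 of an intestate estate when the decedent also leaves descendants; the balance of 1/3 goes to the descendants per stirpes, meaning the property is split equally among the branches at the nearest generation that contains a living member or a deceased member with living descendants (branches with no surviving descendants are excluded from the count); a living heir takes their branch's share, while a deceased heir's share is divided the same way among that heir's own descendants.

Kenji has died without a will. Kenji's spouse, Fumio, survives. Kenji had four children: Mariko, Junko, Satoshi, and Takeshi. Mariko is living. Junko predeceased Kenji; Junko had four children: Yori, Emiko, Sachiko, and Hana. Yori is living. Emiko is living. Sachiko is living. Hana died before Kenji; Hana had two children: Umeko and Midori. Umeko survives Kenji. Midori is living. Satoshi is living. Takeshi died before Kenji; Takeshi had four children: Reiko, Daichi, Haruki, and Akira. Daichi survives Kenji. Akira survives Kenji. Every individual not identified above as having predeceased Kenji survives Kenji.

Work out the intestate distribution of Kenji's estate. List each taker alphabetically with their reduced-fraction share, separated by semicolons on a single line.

Fumio, as surviving spouse, takes 2/3.
The remaining 1/3 passes to Kenji's descendants per stirpes.
The 1/3 is divided into 4 equal shares of 1/12 among Mariko, Junko, Satoshi, Takeshi.
Mariko is living and takes 1/12.
Junko predeceased; the 1/12 allotted to Junko's branch passes to Junko's issue by representation.
The 1/12 is divided into 4 equal shares of 1/48 among Yori, Emiko, Sachiko, Hana.
Yori is living and takes 1/48.
Emiko is living and takes 1/48.
Sachiko is living and takes 1/48.
Hana predeceased; the 1/48 allotted to Hana's branch passes to Hana's issue by representation.
The 1/48 is divided into 2 equal shares of 1/96 among Umeko, Midori.
Umeko is living and takes 1/96.
Midori is living and takes 1/96.
Satoshi is living and takes 1/12.
Takeshi predeceased; the 1/12 allotted to Takeshi's branch passes to Takeshi's issue by representation.
The 1/12 is divided into 4 equal shares of 1/48 among Reiko, Daichi, Haruki, Akira.
Reiko is living and takes 1/48.
Daichi is living and takes 1/48.
Haruki is living and takes 1/48.
Akira is living and takes 1/48.

Akira 1/48; Daichi 1/48; Emiko 1/48; Fumio 2/3; Haruki 1/48; Mariko 1/12; Midori 1/96; Reiko 1/48; Sachiko 1/48; Satoshi 1/12; Umeko 1/96; Yori 1/48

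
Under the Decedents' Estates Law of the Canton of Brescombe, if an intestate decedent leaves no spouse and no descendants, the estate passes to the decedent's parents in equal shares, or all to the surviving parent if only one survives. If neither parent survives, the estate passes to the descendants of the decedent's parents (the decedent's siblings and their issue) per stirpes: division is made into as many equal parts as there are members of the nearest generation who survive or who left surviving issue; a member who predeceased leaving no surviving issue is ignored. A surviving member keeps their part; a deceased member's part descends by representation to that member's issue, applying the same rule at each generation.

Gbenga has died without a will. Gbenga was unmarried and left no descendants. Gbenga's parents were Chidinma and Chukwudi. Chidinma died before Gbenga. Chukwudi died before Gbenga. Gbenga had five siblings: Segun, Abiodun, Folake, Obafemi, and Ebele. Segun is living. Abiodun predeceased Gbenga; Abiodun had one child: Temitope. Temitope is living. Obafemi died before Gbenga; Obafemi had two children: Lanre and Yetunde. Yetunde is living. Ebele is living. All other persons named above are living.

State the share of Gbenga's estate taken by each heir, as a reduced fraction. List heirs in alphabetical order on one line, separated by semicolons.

Neither parent survives and there are no descendants, so the estate passes to Gbenga's siblings and their issue per stirpes.
The estate is divided into 5 equal shares of 1/5 among Segun, Abiodun, Folake, Obafemi, Ebele.
Segun is living and takes 1/5.
Abiodun predeceased; the 1/5 allotted to Abiodun's branch passes to Abiodun's issue by representation.
Temitope is the sole taker at this level and receives the full 1/5.
Folake is living and takes 1/5.
Obafemi predeceased; the 1/5 allotted to Obafemi's branch passes to Obafemi's issue by representation.
The 1/5 is divided into 2 equal shares of 1/10 among Lanre, Yetunde.
Lanre is living and takes 1/10.
Yetunde is living and takes 1/10.
Ebele is living and takes 1/5.

Ebele 1/5; Folake 1/5; Lanre 1/10; Segun 1/5; Temitope 1/5; Yetunde 1/10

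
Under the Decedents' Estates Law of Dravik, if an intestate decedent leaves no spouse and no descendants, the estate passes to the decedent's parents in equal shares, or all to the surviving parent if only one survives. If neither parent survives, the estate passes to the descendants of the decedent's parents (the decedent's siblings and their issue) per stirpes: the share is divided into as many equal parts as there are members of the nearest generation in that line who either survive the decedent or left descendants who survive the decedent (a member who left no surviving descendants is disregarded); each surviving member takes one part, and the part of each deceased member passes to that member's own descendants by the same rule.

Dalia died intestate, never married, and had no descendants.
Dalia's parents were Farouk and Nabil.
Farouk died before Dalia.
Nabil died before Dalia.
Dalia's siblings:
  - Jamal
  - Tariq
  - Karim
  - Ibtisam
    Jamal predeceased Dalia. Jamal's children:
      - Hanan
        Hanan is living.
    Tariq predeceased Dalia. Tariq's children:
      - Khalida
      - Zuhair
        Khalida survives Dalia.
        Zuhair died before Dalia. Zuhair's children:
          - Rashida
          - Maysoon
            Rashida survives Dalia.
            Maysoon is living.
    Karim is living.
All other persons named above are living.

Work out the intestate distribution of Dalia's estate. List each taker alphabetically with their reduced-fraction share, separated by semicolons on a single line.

Neither parent survives and there are no descendants, so the estate passes to Dalia's siblings and their issue per stirpes.
The estate is divided into 4 equal shares of 1/4 among Jamal, Tariq, Karim, Ibtisam.
Jamal predeceased; the 1/4 allotted to Jamal's branch passes to Jamal's issue by representation.
Hanan is the sole taker at this level and receives the full 1/4.
Tariq predeceased; the 1/4 allotted to Tariq's branch passes to Tariq's issue by representation.
The 1/4 is divided into 2 equal shares of 1/8 among Khalida, Zuhair.
Khalida is living and takes 1/8.
Zuhair predeceased; the 1/8 allotted to Zuhair's branch passes to Zuhair's issue by representation.
The 1/8 is divided into 2 equal shares of 1/16 among Rashida, Maysoon.
Rashida is living and takes 1/16.
Maysoon is living and takes 1/16.
Karim is living and takes 1/4.
Ibtisam is living and takes 1/4.

Hanan 1/4; Ibtisam 1/4; Karim 1/4; Khalida 1/8; Maysoon 1/16; Rashida 1/16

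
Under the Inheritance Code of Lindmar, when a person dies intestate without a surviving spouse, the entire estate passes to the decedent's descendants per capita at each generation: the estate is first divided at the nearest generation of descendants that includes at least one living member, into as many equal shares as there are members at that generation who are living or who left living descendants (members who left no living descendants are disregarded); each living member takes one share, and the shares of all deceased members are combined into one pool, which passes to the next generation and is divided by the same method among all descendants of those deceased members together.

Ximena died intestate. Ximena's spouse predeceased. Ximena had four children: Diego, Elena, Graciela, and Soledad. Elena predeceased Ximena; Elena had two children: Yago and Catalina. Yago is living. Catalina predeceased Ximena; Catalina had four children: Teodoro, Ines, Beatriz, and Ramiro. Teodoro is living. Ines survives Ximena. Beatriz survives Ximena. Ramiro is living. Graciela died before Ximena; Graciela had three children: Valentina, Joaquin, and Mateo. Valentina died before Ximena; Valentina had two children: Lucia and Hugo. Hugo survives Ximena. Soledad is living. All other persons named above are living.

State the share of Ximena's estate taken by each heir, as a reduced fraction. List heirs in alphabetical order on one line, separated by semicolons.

There is no surviving spouse, so the entire estate passes to Ximena's descendants per capita at each generation.
At generation 1 (Diego, Elena, Graciela, Soledad) there are 4 shares of (1)/4 = 1/4 each.
Living: Diego and Soledad — each takes 1/4.
Deceased: Elena and Graciela. Their combined 1/2 is pooled and carried to generation 2.
At generation 2 (Yago, Catalina, Valentina, Joaquin, Mateo) there are 5 shares of (1/2)/5 = 1/10 each.
Living: Yago, Joaquin, and Mateo — each takes 1/10.
Deceased: Catalina and Valentina. Their combined 1/5 is pooled and carried to generation 3.
At generation 3 (Teodoro, Ines, Beatriz, Ramiro, Lucia, Hugo) there are 6 shares of (1/5)/6 = 1/30 each.
Living: Teodoro, Ines, Beatriz, Ramiro, Lucia, and Hugo — each takes 1/30.

Beatriz 1/30; Diego 1/4; Hugo 1/30; Ines 1/30; Joaquin 1/10; Lucia 1/30; Mateo 1/10; Ramiro 1/30; Soledad 1/4; Teodoro 1/30; Yago 1/10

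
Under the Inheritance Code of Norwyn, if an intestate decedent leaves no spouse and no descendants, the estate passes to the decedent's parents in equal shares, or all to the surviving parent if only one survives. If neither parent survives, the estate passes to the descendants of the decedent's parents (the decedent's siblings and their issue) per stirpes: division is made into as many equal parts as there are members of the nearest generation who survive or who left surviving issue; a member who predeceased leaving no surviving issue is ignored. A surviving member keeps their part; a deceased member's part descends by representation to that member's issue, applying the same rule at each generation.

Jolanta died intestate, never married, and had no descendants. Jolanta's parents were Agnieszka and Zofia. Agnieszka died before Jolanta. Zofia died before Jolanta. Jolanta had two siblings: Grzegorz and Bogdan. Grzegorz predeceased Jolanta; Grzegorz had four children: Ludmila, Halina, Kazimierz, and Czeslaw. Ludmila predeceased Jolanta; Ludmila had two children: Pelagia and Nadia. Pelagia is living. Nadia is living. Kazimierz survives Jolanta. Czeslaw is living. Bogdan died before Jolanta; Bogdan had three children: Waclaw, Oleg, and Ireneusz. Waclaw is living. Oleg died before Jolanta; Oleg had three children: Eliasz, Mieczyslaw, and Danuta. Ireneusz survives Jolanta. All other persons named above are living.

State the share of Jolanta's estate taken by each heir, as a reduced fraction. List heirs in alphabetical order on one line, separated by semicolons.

Czeslaw 1/8; Danuta 1/18; Eliasz 1/18; Halina 1/8; Ireneusz 1/6; Kazimierz 1/8; Mieczyslaw 1/18; Nadia 1/16; Pelagia 1/16; Waclaw 1/6

Neither parent survives and there are no descendants, so the estate passes to Jolanta's siblings and their issue per stirpes.
The estate is divided into 2 equal shares of 1/2 among Grzegorz, Bogdan.
Grzegorz predeceased; the 1/2 allotted to Grzegorz's branch passes to Grzegorz's issue by representation.
The 1/2 is divided into 4 equal shares of 1/8 among Ludmila, Halina, Kazimierz, Czeslaw.
Ludmila predeceased; the 1/8 allotted to Ludmila's branch passes to Ludmila's issue by representation.
The 1/8 is divided into 2 equal shares of 1/16 among Pelagia, Nadia.
Pelagia is living and takes 1/16.
Nadia is living and takes 1/16.
Halina is living and takes 1/8.
Kazimierz is living and takes 1/8.
Czeslaw is living and takes 1/8.
Bogdan predeceased; the 1/2 allotted to Bogdan's branch passes to Bogdan's issue by representation.
The 1/2 is divided into 3 equal shares of 1/6 among Waclaw, Oleg, Ireneusz.
Waclaw is living and takes 1/6.
Oleg predeceased; the 1/6 allotted to Oleg's branch passes to Oleg's issue by representation.
The 1/6 is divided into 3 equal shares of 1/18 among Eliasz, Mieczyslaw, Danuta.
Eliasz is living and takes 1/18.
Mieczyslaw is living and takes 1/18.
Danuta is living and takes 1/18.
Ireneusz is living and takes 1/6.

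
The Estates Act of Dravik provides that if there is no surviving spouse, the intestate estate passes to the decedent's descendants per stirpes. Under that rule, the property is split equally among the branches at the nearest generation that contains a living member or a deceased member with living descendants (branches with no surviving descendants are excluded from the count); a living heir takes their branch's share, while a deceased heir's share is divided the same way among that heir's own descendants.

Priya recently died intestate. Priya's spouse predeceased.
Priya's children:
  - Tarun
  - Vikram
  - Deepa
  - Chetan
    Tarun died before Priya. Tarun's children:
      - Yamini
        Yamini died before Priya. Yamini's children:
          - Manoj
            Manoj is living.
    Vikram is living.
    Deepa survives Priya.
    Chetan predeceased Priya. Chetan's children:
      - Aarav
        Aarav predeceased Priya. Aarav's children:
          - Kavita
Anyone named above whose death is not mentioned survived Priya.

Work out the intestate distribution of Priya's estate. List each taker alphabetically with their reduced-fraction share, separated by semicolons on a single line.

Deepa 1/4; Kavita 1/4; Manoj 1/4; Vikram 1/4

There is no surviving spouse, so the entire estate passes to Priya's descendants per stirpes.
The estate is divided into 4 equal shares of 1/4 among Tarun, Vikram, Deepa, Chetan.
Tarun predeceased; the 1/4 allotted to Tarun's branch passes to Tarun's issue by representation.
Yamini's line is the sole branch at this level, so the full 1/4 passes to Yamini's issue by representation.
Manoj is the sole taker at this level and receives the full 1/4.
Vikram is living and takes 1/4.
Deepa is living and takes 1/4.
Chetan predeceased; the 1/4 allotted to Chetan's branch passes to Chetan's issue by representation.
Aarav's line is the sole branch at this level, so the full 1/4 passes to Aarav's issue by representation.
Kavita is the sole taker at this level and receives the full 1/4.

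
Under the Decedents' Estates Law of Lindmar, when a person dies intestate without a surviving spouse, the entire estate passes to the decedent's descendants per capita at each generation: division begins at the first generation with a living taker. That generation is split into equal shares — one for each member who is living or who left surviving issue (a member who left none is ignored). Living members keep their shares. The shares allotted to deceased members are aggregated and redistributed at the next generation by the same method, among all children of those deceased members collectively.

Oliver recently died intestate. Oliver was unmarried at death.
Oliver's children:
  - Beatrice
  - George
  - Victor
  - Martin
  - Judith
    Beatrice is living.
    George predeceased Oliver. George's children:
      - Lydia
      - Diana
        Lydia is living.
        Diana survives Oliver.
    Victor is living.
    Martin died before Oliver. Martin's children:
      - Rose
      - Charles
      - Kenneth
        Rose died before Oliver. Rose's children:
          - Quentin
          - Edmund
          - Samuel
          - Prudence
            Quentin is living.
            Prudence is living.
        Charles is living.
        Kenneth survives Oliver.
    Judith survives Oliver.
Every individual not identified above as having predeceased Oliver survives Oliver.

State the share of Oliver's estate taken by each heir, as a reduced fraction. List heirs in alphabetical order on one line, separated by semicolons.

There is no surviving spouse, so the entire estate passes to Oliver's descendants per capita at each generation.
At generation 1 (Beatrice, George, Victor, Martin, Judith) there are 5 shares of (1)/5 = 1/5 each.
Living: Beatrice, Victor, and Judith — each takes 1/5.
Deceased: George and Martin. Their combined 2/5 is pooled and carried to generation 2.
At generation 2 (Lydia, Diana, Rose, Charles, Kenneth) there are 5 shares of (2/5)/5 = 2/25 each.
Living: Lydia, Diana, Charles, and Kenneth — each takes 2/25.
Deceased: Rose. That 2/25 share is carried to generation 3.
At generation 3 (Quentin, Edmund, Samuel, Prudence) there are 4 shares of (2/25)/4 = 1/50 each.
Living: Quentin, Edmund, Samuel, and Prudence — each takes 1/50.

Beatrice 1/5; Charles 2/25; Diana 2/25; Edmund 1/50; Judith 1/5; Kenneth 2/25; Lydia 2/25; Prudence 1/50; Quentin 1/50; Samuel 1/50; Victor 1/5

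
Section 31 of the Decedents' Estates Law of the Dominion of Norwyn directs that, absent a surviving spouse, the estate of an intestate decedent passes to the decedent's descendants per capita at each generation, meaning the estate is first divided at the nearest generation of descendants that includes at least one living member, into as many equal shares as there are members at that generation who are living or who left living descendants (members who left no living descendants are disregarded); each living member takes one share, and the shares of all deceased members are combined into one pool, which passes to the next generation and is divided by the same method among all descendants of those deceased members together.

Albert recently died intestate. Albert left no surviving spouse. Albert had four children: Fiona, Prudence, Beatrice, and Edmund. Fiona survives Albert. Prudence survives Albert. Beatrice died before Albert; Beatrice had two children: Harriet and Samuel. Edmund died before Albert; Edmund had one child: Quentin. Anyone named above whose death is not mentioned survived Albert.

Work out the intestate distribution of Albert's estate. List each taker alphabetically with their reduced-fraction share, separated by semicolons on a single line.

Fiona 1/4; Harriet 1/6; Prudence 1/4; Quentin 1/6; Samuel 1/6

There is no surviving spouse, so the entire estate passes to Albert's descendants per capita at each generation.
At generation 1 (Fiona, Prudence, Beatrice, Edmund) there are 4 shares of (1)/4 = 1/4 each.
Living: Fiona and Prudence — each takes 1/4.
Deceased: Beatrice and Edmund. Their combined 1/2 is pooled and carried to generation 2.
At generation 2 (Harriet, Samuel, Quentin) there are 3 shares of (1/2)/3 = 1/6 each.
Living: Harriet, Samuel, and Quentin — each takes 1/6.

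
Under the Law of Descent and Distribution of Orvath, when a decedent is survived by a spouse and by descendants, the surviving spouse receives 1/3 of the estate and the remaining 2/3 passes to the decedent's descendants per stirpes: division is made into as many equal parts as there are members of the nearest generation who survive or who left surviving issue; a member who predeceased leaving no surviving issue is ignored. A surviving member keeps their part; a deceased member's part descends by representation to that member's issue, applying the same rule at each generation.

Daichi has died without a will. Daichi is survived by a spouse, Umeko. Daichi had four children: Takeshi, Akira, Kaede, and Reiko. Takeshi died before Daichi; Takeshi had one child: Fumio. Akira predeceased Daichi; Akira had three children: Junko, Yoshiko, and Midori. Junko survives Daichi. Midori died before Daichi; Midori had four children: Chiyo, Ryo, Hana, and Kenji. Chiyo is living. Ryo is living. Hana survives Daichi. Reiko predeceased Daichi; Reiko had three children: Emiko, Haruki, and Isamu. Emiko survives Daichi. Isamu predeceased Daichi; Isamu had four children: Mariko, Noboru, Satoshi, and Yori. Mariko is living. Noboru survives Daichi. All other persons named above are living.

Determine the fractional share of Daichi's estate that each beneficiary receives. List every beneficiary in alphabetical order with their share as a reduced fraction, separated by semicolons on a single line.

Umeko, as surviving spouse, takes 1/3.
The remaining 2/3 passes to Daichi's descendants per stirpes.
The 2/3 is divided into 4 equal shares of 1/6 among Takeshi, Akira, Kaede, Reiko.
Takeshi predeceased; the 1/6 allotted to Takeshi's branch passes to Takeshi's issue by representation.
Fumio is the sole taker at this level and receives the full 1/6.
Akira predeceased; the 1/6 allotted to Akira's branch passes to Akira's issue by representation.
The 1/6 is divided into 3 equal shares of 1/18 among Junko, Yoshiko, Midori.
Junko is living and takes 1/18.
Yoshiko is living and takes 1/18.
Midori predeceased; the 1/18 allotted to Midori's branch passes to Midori's issue by representation.
The 1/18 is divided into 4 equal shares of 1/72 among Chiyo, Ryo, Hana, Kenji.
Chiyo is living and takes 1/72.
Ryo is living and takes 1/72.
Hana is living and takes 1/72.
Kenji is living and takes 1/72.
Kaede is living and takes 1/6.
Reiko predeceased; the 1/6 allotted to Reiko's branch passes to Reiko's issue by representation.
The 1/6 is divided into 3 equal shares of 1/18 among Emiko, Haruki, Isamu.
Emiko is living and takes 1/18.
Haruki is living and takes 1/18.
Isamu predeceased; the 1/18 allotted to Isamu's branch passes to Isamu's issue by representation.
The 1/18 is divided into 4 equal shares of 1/72 among Mariko, Noboru, Satoshi, Yori.
Mariko is living and takes 1/72.
Noboru is living and takes 1/72.
Satoshi is living and takes 1/72.
Yori is living and takes 1/72.

Chiyo 1/72; Emiko 1/18; Fumio 1/6; Hana 1/72; Haruki 1/18; Junko 1/18; Kaede 1/6; Kenji 1/72; Mariko 1/72; Noboru 1/72; Ryo 1/72; Satoshi 1/72; Umeko 1/3; Yori 1/72; Yoshiko 1/18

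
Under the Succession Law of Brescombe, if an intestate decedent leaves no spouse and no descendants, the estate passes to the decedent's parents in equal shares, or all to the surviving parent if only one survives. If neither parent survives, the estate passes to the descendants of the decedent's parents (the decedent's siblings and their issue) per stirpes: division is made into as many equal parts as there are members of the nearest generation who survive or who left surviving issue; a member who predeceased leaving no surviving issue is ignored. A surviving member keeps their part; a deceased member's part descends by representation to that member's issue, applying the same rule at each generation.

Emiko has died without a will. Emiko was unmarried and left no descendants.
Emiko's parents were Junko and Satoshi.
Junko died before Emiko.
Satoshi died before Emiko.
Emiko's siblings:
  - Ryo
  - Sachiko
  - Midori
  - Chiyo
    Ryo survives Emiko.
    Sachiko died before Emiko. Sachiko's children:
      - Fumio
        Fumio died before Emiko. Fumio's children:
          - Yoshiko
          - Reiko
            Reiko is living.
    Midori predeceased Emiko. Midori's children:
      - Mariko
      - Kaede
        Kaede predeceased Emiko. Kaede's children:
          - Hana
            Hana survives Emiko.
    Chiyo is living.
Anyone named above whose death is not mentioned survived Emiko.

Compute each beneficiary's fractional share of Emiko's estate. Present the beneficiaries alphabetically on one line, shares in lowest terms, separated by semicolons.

Chiyo 1/4; Hana 1/8; Mariko 1/8; Reiko 1/8; Ryo 1/4; Yoshiko 1/8

Neither parent survives and there are no descendants, so the estate passes to Emiko's siblings and their issue per stirpes.
The estate is divided into 4 equal shares of 1/4 among Ryo, Sachiko, Midori, Chiyo.
Ryo is living and takes 1/4.
Sachiko predeceased; the 1/4 allotted to Sachiko's branch passes to Sachiko's issue by representation.
Fumio's line is the sole branch at this level, so the full 1/4 passes to Fumio's issue by representation.
The 1/4 is divided into 2 equal shares of 1/8 among Yoshiko, Reiko.
Yoshiko is living and takes 1/8.
Reiko is living and takes 1/8.
Midori predeceased; the 1/4 allotted to Midori's branch passes to Midori's issue by representation.
The 1/4 is divided into 2 equal shares of 1/8 among Mariko, Kaede.
Mariko is living and takes 1/8.
Kaede predeceased; the 1/8 allotted to Kaede's branch passes to Kaede's issue by representation.
Hana is the sole taker at this level and receives the full 1/8.
Chiyo is living and takes 1/4.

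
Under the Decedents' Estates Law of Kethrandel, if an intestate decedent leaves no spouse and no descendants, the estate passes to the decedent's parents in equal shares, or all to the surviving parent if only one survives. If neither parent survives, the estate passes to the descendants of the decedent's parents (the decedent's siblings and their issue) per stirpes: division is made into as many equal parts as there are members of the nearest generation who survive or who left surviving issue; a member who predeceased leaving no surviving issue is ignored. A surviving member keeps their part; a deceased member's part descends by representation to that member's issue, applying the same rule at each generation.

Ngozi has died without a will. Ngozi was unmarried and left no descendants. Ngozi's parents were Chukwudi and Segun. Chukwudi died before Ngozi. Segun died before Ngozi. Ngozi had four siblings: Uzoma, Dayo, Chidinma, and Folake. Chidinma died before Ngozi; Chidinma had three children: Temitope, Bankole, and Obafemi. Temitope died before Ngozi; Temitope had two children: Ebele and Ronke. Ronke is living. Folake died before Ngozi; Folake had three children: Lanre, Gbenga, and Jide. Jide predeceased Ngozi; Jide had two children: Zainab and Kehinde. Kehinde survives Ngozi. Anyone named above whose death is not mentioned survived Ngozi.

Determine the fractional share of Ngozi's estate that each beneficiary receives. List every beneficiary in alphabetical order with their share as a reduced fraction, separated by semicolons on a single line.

Bankole 1/12; Dayo 1/4; Ebele 1/24; Gbenga 1/12; Kehinde 1/24; Lanre 1/12; Obafemi 1/12; Ronke 1/24; Uzoma 1/4; Zainab 1/24

Neither parent survives and there are no descendants, so the estate passes to Ngozi's siblings and their issue per stirpes.
The estate is divided into 4 equal shares of 1/4 among Uzoma, Dayo, Chidinma, Folake.
Uzoma is living and takes 1/4.
Dayo is living and takes 1/4.
Chidinma predeceased; the 1/4 allotted to Chidinma's branch passes to Chidinma's issue by representation.
The 1/4 is divided into 3 equal shares of 1/12 among Temitope, Bankole, Obafemi.
Temitope predeceased; the 1/12 allotted to Temitope's branch passes to Temitope's issue by representation.
The 1/12 is divided into 2 equal shares of 1/24 among Ebele, Ronke.
Ebele is living and takes 1/24.
Ronke is living and takes 1/24.
Bankole is living and takes 1/12.
Obafemi is living and takes 1/12.
Folake predeceased; the 1/4 allotted to Folake's branch passes to Folake's issue by representation.
The 1/4 is divided into 3 equal shares of 1/12 among Lanre, Gbenga, Jide.
Lanre is living and takes 1/12.
Gbenga is living and takes 1/12.
Jide predeceased; the 1/12 allotted to Jide's branch passes to Jide's issue by representation.
The 1/12 is divided into 2 equal shares of 1/24 among Zainab, Kehinde.
Zainab is living and takes 1/24.
Kehinde is living and takes 1/24.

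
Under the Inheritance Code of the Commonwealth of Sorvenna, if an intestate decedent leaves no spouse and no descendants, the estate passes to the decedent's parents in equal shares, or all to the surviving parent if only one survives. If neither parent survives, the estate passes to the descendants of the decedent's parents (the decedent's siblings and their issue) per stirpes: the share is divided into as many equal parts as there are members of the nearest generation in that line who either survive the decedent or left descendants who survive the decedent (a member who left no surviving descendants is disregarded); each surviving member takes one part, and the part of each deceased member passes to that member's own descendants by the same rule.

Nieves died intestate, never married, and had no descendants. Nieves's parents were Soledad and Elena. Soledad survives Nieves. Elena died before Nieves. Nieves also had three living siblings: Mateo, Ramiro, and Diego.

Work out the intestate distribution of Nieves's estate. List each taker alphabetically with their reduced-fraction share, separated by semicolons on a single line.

Soledad 1

Only one parent, Soledad, survives, so Soledad takes the entire estate. The siblings take nothing because a surviving parent has priority.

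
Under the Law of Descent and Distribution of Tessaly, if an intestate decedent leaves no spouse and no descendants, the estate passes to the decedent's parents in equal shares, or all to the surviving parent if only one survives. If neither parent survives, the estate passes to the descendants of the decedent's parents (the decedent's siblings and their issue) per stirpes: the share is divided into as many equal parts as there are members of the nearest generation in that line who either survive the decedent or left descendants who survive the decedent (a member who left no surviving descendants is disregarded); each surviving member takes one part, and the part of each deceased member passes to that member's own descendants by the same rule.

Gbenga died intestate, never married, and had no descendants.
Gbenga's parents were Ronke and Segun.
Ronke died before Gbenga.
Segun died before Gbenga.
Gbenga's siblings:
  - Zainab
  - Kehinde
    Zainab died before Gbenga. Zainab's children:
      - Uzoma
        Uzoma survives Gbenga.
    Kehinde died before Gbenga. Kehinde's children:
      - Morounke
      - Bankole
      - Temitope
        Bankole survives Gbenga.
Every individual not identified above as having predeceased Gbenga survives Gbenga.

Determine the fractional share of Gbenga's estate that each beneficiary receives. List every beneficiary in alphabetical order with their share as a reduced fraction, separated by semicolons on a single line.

Bankole 1/6; Morounke 1/6; Temitope 1/6; Uzoma 1/2

Neither parent survives and there are no descendants, so the estate passes to Gbenga's siblings and their issue per stirpes.
The estate is divided into 2 equal shares of 1/2 among Zainab, Kehinde.
Zainab predeceased; the 1/2 allotted to Zainab's branch passes to Zainab's issue by representation.
Uzoma is the sole taker at this level and receives the full 1/2.
Kehinde predeceased; the 1/2 allotted to Kehinde's branch passes to Kehinde's issue by representation.
The 1/2 is divided into 3 equal shares of 1/6 among Morounke, Bankole, Temitope.
Morounke is living and takes 1/6.
Bankole is living and takes 1/6.
Temitope is living and takes 1/6.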